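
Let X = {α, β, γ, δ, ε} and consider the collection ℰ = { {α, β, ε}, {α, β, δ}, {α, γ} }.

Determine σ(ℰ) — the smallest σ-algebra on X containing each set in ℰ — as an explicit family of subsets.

Begin from { {}, {α, γ}, {α, β, δ}, {α, β, ε}, X } (that is, ℰ plus ∅ and X).
Round 1 (6 new):
  {γ, δ}  = X∖{α, β, ε}
  {γ, ε}  = X∖{α, β, δ}
  {β, δ, ε}  = X∖{α, γ}
  {α, β, γ, δ}  = {α, γ} ∪ {α, β, δ}
  {α, β, γ, ε}  = {α, β, ε} ∪ {α, γ}
  {α, β, δ, ε}  = {α, β, ε} ∪ {α, β, δ}
  |family| = 11
Round 2 (7 new):
  {γ}  = X∖{α, β, δ, ε}
  {δ}  = X∖{α, β, γ, ε}
  {ε}  = X∖{α, β, γ, δ}
  {α, γ, δ}  = {γ, δ} ∪ {α, γ}
  {α, γ, ε}  = {α, γ} ∪ {γ, ε}
  {γ, δ, ε}  = {γ, δ} ∪ {γ, ε}
  {β, γ, δ, ε}  = {γ, δ} ∪ {β, δ, ε}
  |family| = 18
Round 3 adds 6:
  {α}  = X∖{β, γ, δ, ε}
  {α, β}  = X∖{γ, δ, ε}
  {β, δ}  = X∖{α, γ, ε}
  {β, ε}  = X∖{α, γ, δ}
  {δ, ε}  = {δ} ∪ {ε}
  {α, γ, δ, ε}  = {γ, δ, ε} ∪ {α, γ, δ}
  |family| = 24
Round 4: 7 new —
  {β}  = X∖{α, γ, δ, ε}
  {α, δ}  = {δ} ∪ {α}
  {α, ε}  = {ε} ∪ {α}
  {α, β, γ}  = X∖{δ, ε}
  {α, δ, ε}  = {δ, ε} ∪ {α}
  {β, γ, δ}  = {γ, δ} ∪ {β, δ}
  {β, γ, ε}  = {β, ε} ∪ {γ}
  |family| = 31
Round 5: +1 →
  {β, γ}  = X∖{α, δ, ε}
  |family| = 32
Round 6: already closed under ᶜ and ∪.

Hence σ(ℰ) has 32 members: { {}, {α}, {β}, {γ}, {δ}, {ε}, {α, β}, {α, γ}, {α, δ}, {α, ε}, {β, γ}, {β, δ}, {β, ε}, {γ, δ}, {γ, ε}, {δ, ε}, {α, β, γ}, {α, β, δ}, {α, β, ε}, {α, γ, δ}, {α, γ, ε}, {α, δ, ε}, {β, γ, δ}, {β, γ, ε}, {β, δ, ε}, {γ, δ, ε}, {α, β, γ, δ}, {α, β, γ, ε}, {α, β, δ, ε}, {α, γ, δ, ε}, {β, γ, δ, ε}, X }.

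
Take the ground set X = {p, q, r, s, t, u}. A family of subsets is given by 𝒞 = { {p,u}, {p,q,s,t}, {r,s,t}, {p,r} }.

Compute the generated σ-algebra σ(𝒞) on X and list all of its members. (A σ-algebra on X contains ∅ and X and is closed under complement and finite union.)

Begin from { {}, {p,r}, {p,u}, {r,s,t}, {p,q,s,t}, X } (that is, 𝒞 plus ∅ and X).
Iteration 1: +9 →
  {r,u}  = ᶜ of {p,q,s,t}
  {p,q,u}  = ᶜ of {r,s,t}
  {p,r,u}  = {p,r} ∪ {p,u}
  {p,r,s,t}  = {r,s,t} ∪ {p,r}
  {q,r,s,t}  = ᶜ of {p,u}
  {q,s,t,u}  = ᶜ of {p,r}
  {p,q,r,s,t}  = {r,s,t} ∪ {p,q,s,t}
  {p,q,s,t,u}  = {p,u} ∪ {p,q,s,t}
  {p,r,s,t,u}  = {r,s,t} ∪ {p,u}
  [15 total]
Iteration 2 (8 new):
  {q}  = ᶜ of {p,r,s,t,u}
  {r}  = ᶜ of {p,q,s,t,u}
  {u}  = ᶜ of {p,q,r,s,t}
  {q,u}  = ᶜ of {p,r,s,t}
  {q,s,t}  = ᶜ of {p,r,u}
  {p,q,r,u}  = {p,r,u} ∪ {p,q,u}
  {r,s,t,u}  = {r,s,t} ∪ {r,u}
  {q,r,s,t,u}  = {r,s,t} ∪ {q,s,t,u}
  [23 total]
Iteration 3 adds 6:
  {p}  = ᶜ of {q,r,s,t,u}
  {p,q}  = ᶜ of {r,s,t,u}
  {q,r}  = {q} ∪ {r}
  {s,t}  = ᶜ of {p,q,r,u}
  {p,q,r}  = {q} ∪ {p,r}
  {q,r,u}  = {q} ∪ {r,u}
  [29 total]
Iteration 4. New:
  {p,s,t}  = ᶜ of {q,r,u}
  {s,t,u}  = ᶜ of {p,q,r}
  {p,s,t,u}  = ᶜ of {q,r}
  [32 total]
Iteration 5: closed — nothing new.

|σ(𝒞)| = 32.  σ(𝒞) = { {}, {p}, {q}, {r}, {u}, {p,q}, {p,r}, {p,u}, {q,r}, {q,u}, {r,u}, {s,t}, {p,q,r}, {p,q,u}, {p,r,u}, {p,s,t}, {q,r,u}, {q,s,t}, {r,s,t}, {s,t,u}, {p,q,r,u}, {p,q,s,t}, {p,r,s,t}, {p,s,t,u}, {q,r,s,t}, {q,s,t,u}, {r,s,t,u}, {p,q,r,s,t}, {p,q,s,t,u}, {p,r,s,t,u}, {q,r,s,t,u}, X }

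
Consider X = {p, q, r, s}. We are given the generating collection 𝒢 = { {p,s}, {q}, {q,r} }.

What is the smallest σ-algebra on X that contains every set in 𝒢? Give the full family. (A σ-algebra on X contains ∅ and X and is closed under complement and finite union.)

σ(𝒢) (8 sets): { {}, {q}, {r}, {p,s}, {q,r}, {p,q,s}, {p,r,s}, X }

Derivation:
Initial family (5 sets): { {}, {q}, {p,s}, {q,r}, X }.
Pass 1 adds 2:
  {p,q,s}  = {p,s} ∪ {q}
  {p,r,s}  = {q}ᶜ
  (now 7)
Pass 2. New:
  {r}  = {p,q,s}ᶜ
  (now 8)
After Pass 3 the family is unchanged; done.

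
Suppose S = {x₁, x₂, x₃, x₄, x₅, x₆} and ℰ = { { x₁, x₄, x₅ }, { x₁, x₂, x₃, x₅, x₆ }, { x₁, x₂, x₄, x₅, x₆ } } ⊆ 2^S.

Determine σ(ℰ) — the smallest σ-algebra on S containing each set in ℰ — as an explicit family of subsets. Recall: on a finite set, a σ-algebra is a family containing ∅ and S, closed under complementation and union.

σ(ℰ) = { ∅, { x₃ }, { x₄ }, { x₁, x₅ }, { x₂, x₆ }, { x₃, x₄ }, { x₁, x₃, x₅ }, { x₁, x₄, x₅ }, { x₂, x₃, x₆ }, { x₂, x₄, x₆ }, { x₁, x₂, x₅, x₆ }, { x₁, x₃, x₄, x₅ }, { x₂, x₃, x₄, x₆ }, { x₁, x₂, x₃, x₅, x₆ }, { x₁, x₂, x₄, x₅, x₆ }, S }

Trace:
Take S₀ = ℰ ∪ {∅, S} = { ∅, { x₁, x₄, x₅ }, { x₁, x₂, x₃, x₅, x₆ }, { x₁, x₂, x₄, x₅, x₆ }, S }.
Iteration 1. New:
  { x₃ }  = S∖{ x₁, x₂, x₄, x₅, x₆ }
  { x₄ }  = S∖{ x₁, x₂, x₃, x₅, x₆ }
  { x₂, x₃, x₆ }  = S∖{ x₁, x₄, x₅ }
Iteration 2. New:
  { x₃, x₄ }  = { x₃ } ∪ { x₄ }
  { x₁, x₃, x₄, x₅ }  = { x₁, x₄, x₅ } ∪ { x₃ }
  { x₂, x₃, x₄, x₆ }  = { x₂, x₃, x₆ } ∪ { x₄ }
Iteration 3. New:
  { x₁, x₅ }  = S∖{ x₂, x₃, x₄, x₆ }
  { x₂, x₆ }  = S∖{ x₁, x₃, x₄, x₅ }
  { x₁, x₂, x₅, x₆ }  = S∖{ x₃, x₄ }
Iteration 4 adds 2:
  { x₁, x₃, x₅ }  = { x₃ } ∪ { x₁, x₅ }
  { x₂, x₄, x₆ }  = { x₄ } ∪ { x₂, x₆ }
Iteration 5: already closed under ᶜ and ∪.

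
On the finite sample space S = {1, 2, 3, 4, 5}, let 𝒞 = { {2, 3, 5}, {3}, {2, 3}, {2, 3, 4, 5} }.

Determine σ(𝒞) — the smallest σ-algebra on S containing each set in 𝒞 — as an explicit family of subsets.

σ(𝒞) = { ∅, {1}, {2}, {3}, {4}, {5}, {1, 2}, {1, 3}, {1, 4}, {1, 5}, {2, 3}, {2, 4}, {2, 5}, {3, 4}, {3, 5}, {4, 5}, {1, 2, 3}, {1, 2, 4}, {1, 2, 5}, {1, 3, 4}, {1, 3, 5}, {1, 4, 5}, {2, 3, 4}, {2, 3, 5}, {2, 4, 5}, {3, 4, 5}, {1, 2, 3, 4}, {1, 2, 3, 5}, {1, 2, 4, 5}, {1, 3, 4, 5}, {2, 3, 4, 5}, S }

Working:
Begin from { ∅, {3}, {2, 3}, {2, 3, 5}, {2, 3, 4, 5}, S } (that is, 𝒞 plus ∅ and S).
Iteration 1. New:
  {1}  = ᶜ of {2, 3, 4, 5}
  {1, 4}  = ᶜ of {2, 3, 5}
  {1, 4, 5}  = ᶜ of {2, 3}
  {1, 2, 4, 5}  = ᶜ of {3}
  — 10 sets.
Iteration 2 (6 new):
  {1, 3}  = {3} ∪ {1}
  {1, 2, 3}  = {2, 3} ∪ {1}
  {1, 3, 4}  = {3} ∪ {1, 4}
  {1, 2, 3, 4}  = {2, 3} ∪ {1, 4}
  {1, 2, 3, 5}  = {2, 3, 5} ∪ {1}
  {1, 3, 4, 5}  = {1, 4, 5} ∪ {3}
  — 16 sets.
Iteration 3 adds 6:
  {2}  = ᶜ of {1, 3, 4, 5}
  {4}  = ᶜ of {1, 2, 3, 5}
  {5}  = ᶜ of {1, 2, 3, 4}
  {2, 5}  = ᶜ of {1, 3, 4}
  {4, 5}  = ᶜ of {1, 2, 3}
  {2, 4, 5}  = ᶜ of {1, 3}
  — 22 sets.
Iteration 4 (10 new):
  {1, 2}  = {2} ∪ {1}
  {1, 5}  = {5} ∪ {1}
  {2, 4}  = {2} ∪ {4}
  {3, 4}  = {3} ∪ {4}
  {3, 5}  = {5} ∪ {3}
  {1, 2, 4}  = {2} ∪ {1, 4}
  {1, 2, 5}  = {2, 5} ∪ {1}
  {1, 3, 5}  = {5} ∪ {1, 3}
  {2, 3, 4}  = {2, 3} ∪ {4}
  {3, 4, 5}  = {4, 5} ∪ {3}
  — 32 sets.
After Iteration 5 the family is unchanged; done.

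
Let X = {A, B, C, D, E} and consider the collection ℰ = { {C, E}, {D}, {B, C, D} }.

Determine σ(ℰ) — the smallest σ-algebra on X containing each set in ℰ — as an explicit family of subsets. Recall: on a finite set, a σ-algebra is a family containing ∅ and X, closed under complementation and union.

Seed the family with ℰ together with ∅ and X: { {}, {D}, {C, E}, {B, C, D}, X }.
Step 1: +5 →
  {A, E}  = ᶜ of {B, C, D}
  {A, B, D}  = ᶜ of {C, E}
  {C, D, E}  = {D} ∪ {C, E}
  {A, B, C, E}  = ᶜ of {D}
  {B, C, D, E}  = {B, C, D} ∪ {C, E}
  — 10 sets.
Step 2. New:
  {A}  = ᶜ of {B, C, D, E}
  {A, B}  = ᶜ of {C, D, E}
  {A, C, E}  = {A, E} ∪ {C, E}
  {A, D, E}  = {A, E} ∪ {D}
  {A, B, C, D}  = {B, C, D} ∪ {A, B, D}
  {A, B, D, E}  = {A, B, D} ∪ {A, E}
  {A, C, D, E}  = {C, D, E} ∪ {A, E}
  — 17 sets.
Step 3: +7 →
  {B}  = ᶜ of {A, C, D, E}
  {C}  = ᶜ of {A, B, D, E}
  {E}  = ᶜ of {A, B, C, D}
  {A, D}  = {D} ∪ {A}
  {B, C}  = ᶜ of {A, D, E}
  {B, D}  = ᶜ of {A, C, E}
  {A, B, E}  = {A, B} ∪ {A, E}
  — 24 sets.
Step 4: 8 new —
  {A, C}  = {C} ∪ {A}
  {B, E}  = {B} ∪ {E}
  {C, D}  = ᶜ of {A, B, E}
  {D, E}  = {E} ∪ {D}
  {A, B, C}  = {A, B} ∪ {C}
  {A, C, D}  = {C} ∪ {A, D}
  {B, C, E}  = ᶜ of {A, D}
  {B, D, E}  = {E} ∪ {B, D}
  — 32 sets.
Step 5: closed — nothing new.

Therefore σ(ℰ) = { {}, {A}, {B}, {C}, {D}, {E}, {A, B}, {A, C}, {A, D}, {A, E}, {B, C}, {B, D}, {B, E}, {C, D}, {C, E}, {D, E}, {A, B, C}, {A, B, D}, {A, B, E}, {A, C, D}, {A, C, E}, {A, D, E}, {B, C, D}, {B, C, E}, {B, D, E}, {C, D, E}, {A, B, C, D}, {A, B, C, E}, {A, B, D, E}, {A, C, D, E}, {B, C, D, E}, X } (|σ(ℰ)| = 32).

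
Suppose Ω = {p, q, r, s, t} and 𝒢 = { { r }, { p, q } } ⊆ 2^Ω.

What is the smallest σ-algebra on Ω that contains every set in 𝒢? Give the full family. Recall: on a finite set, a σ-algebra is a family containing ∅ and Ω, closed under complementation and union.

Answer: σ(𝒢) = { {}, { r }, { p, q }, { s, t }, { p, q, r }, { r, s, t }, { p, q, s, t }, Ω }

Working:
Take S₀ = 𝒢 ∪ {∅, Ω} = { {}, { r }, { p, q }, Ω }.
Round 1: 3 new —
  { p, q, r }  = { r } ∪ { p, q }
  { r, s, t }  = { p, q }ᶜ
  { p, q, s, t }  = { r }ᶜ
  [7 total]
Round 2. New:
  { s, t }  = { p, q, r }ᶜ
  [8 total]
Round 3: closed — nothing new.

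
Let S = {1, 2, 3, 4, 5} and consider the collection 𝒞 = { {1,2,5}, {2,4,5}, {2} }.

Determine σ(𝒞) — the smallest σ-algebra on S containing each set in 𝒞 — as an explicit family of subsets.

σ(𝒞) (32 sets): { {}, {1}, {2}, {3}, {4}, {5}, {1,2}, {1,3}, {1,4}, {1,5}, {2,3}, {2,4}, {2,5}, {3,4}, {3,5}, {4,5}, {1,2,3}, {1,2,4}, {1,2,5}, {1,3,4}, {1,3,5}, {1,4,5}, {2,3,4}, {2,3,5}, {2,4,5}, {3,4,5}, {1,2,3,4}, {1,2,3,5}, {1,2,4,5}, {1,3,4,5}, {2,3,4,5}, S }

Check:
Begin from { {}, {2}, {1,2,5}, {2,4,5}, S } (that is, 𝒞 plus ∅ and S).
Iteration 1: 4 new —
  {1,3}  = complement {2,4,5}
  {3,4}  = complement {1,2,5}
  {1,2,4,5}  = {1,2,5} ∪ {2,4,5}
  {1,3,4,5}  = complement {2}
  (now 9)
Iteration 2 (6 new):
  {3}  = complement {1,2,4,5}
  {1,2,3}  = {2} ∪ {1,3}
  {1,3,4}  = {3,4} ∪ {1,3}
  {2,3,4}  = {3,4} ∪ {2}
  {1,2,3,5}  = {1,2,5} ∪ {1,3}
  {2,3,4,5}  = {3,4} ∪ {2,4,5}
  (now 15)
Iteration 3: 7 new —
  {1}  = complement {2,3,4,5}
  {4}  = complement {1,2,3,5}
  {1,5}  = complement {2,3,4}
  {2,3}  = {3} ∪ {2}
  {2,5}  = complement {1,3,4}
  {4,5}  = complement {1,2,3}
  {1,2,3,4}  = {3,4} ∪ {1,2,3}
  (now 22)
Iteration 4: +8 →
  {5}  = complement {1,2,3,4}
  {1,2}  = {2} ∪ {1}
  {1,4}  = {4} ∪ {1}
  {2,4}  = {2} ∪ {4}
  {1,3,5}  = {1,3} ∪ {1,5}
  {1,4,5}  = complement {2,3}
  {2,3,5}  = {2,5} ∪ {3}
  {3,4,5}  = {3,4} ∪ {4,5}
  (now 30)
Iteration 5 adds 2:
  {3,5}  = {5} ∪ {3}
  {1,2,4}  = {1,2} ∪ {1,4}
  (now 32)
Iteration 6: stable.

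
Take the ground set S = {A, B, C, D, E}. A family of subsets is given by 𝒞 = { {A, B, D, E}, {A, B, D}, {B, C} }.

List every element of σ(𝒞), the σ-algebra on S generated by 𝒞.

σ(𝒞) = { {}, {B}, {C}, {E}, {A, D}, {B, C}, {B, E}, {C, E}, {A, B, D}, {A, C, D}, {A, D, E}, {B, C, E}, {A, B, C, D}, {A, B, D, E}, {A, C, D, E}, S }

Derivation:
Initial family (5 sets): { {}, {B, C}, {A, B, D}, {A, B, D, E}, S }.
Pass 1. New:
  {C}  = S∖{A, B, D, E}
  {C, E}  = S∖{A, B, D}
  {A, D, E}  = S∖{B, C}
  {A, B, C, D}  = {B, C} ∪ {A, B, D}
  [9 total]
Pass 2: +3 →
  {E}  = S∖{A, B, C, D}
  {B, C, E}  = {B, C} ∪ {C, E}
  {A, C, D, E}  = {A, D, E} ∪ {C}
  [12 total]
Pass 3 adds 2:
  {B}  = S∖{A, C, D, E}
  {A, D}  = S∖{B, C, E}
  [14 total]
Pass 4 (2 new):
  {B, E}  = {B} ∪ {E}
  {A, C, D}  = {C} ∪ {A, D}
  [16 total]
Pass 5: closed — nothing new.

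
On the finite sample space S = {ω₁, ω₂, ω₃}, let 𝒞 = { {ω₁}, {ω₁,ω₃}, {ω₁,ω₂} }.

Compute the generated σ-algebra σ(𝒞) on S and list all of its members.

σ(𝒞) (8 sets): { {}, {ω₁}, {ω₂}, {ω₃}, {ω₁,ω₂}, {ω₁,ω₃}, {ω₂,ω₃}, S }

Derivation:
Seed the family with 𝒞 together with ∅ and S: { {}, {ω₁}, {ω₁,ω₂}, {ω₁,ω₃}, S }.
Pass 1. New:
  {ω₂}  = {ω₁,ω₃}ᶜ
  {ω₃}  = {ω₁,ω₂}ᶜ
  {ω₂,ω₃}  = {ω₁}ᶜ
Pass 2: already closed under ᶜ and ∪.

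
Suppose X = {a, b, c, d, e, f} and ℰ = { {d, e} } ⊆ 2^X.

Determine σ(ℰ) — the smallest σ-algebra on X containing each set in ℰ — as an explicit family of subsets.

|σ(ℰ)| = 4.  σ(ℰ) = { {}, {d, e}, {a, b, c, f}, X }

Trace:
Begin from { {}, {d, e}, X } (that is, ℰ plus ∅ and X).
Step 1 adds 1:
  {a, b, c, f}  = X∖{d, e}
  [4 total]
Step 2: no new sets; the family is a σ-algebra.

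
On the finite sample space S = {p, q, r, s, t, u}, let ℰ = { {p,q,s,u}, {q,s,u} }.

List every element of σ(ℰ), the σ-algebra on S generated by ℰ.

Answer: σ(ℰ) = { ∅, {p}, {r,t}, {p,r,t}, {q,s,u}, {p,q,s,u}, {q,r,s,t,u}, S }

Check:
Initial family (4 sets): { ∅, {q,s,u}, {p,q,s,u}, S }.
Round 1 adds 2:
  {r,t}  = complement {p,q,s,u}
  {p,r,t}  = complement {q,s,u}
  |family| = 6
Round 2. New:
  {q,r,s,t,u}  = {q,s,u} ∪ {r,t}
  |family| = 7
Round 3 (1 new):
  {p}  = complement {q,r,s,t,u}
  |family| = 8
Round 4: stable.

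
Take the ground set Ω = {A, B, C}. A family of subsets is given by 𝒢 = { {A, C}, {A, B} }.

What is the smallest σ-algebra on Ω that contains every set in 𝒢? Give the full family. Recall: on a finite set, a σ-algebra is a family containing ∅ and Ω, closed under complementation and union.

σ(𝒢) (8 sets): { {}, {A}, {B}, {C}, {A, B}, {A, C}, {B, C}, Ω }

Derivation:
Begin from { {}, {A, B}, {A, C}, Ω } (that is, 𝒢 plus ∅ and Ω).
Pass 1: 2 new —
  {B}  = {A, C}ᶜ
  {C}  = {A, B}ᶜ
  — 6 sets.
Pass 2: +1 →
  {B, C}  = {C} ∪ {B}
  — 7 sets.
Pass 3 (1 new):
  {A}  = {B, C}ᶜ
  — 8 sets.
Pass 4: already closed under ᶜ and ∪.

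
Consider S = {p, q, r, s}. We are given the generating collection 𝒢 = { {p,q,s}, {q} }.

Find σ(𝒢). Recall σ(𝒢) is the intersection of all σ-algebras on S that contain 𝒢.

Start: 𝒢 ∪ {∅, S} = { {}, {q}, {p,q,s}, S }.
Round 1. New:
  {r}  = ᶜ of {p,q,s}
  {p,r,s}  = ᶜ of {q}
  (now 6)
Round 2 adds 1:
  {q,r}  = {r} ∪ {q}
  (now 7)
Round 3: +1 →
  {p,s}  = ᶜ of {q,r}
  (now 8)
After Round 4 the family is unchanged; done.

Hence σ(𝒢) has 8 members: { {}, {q}, {r}, {p,s}, {q,r}, {p,q,s}, {p,r,s}, S }.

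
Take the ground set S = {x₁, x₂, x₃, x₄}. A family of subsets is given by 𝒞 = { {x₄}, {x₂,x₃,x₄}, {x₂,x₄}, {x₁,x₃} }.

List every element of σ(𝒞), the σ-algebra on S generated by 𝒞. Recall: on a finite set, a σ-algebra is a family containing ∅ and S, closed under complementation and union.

σ(𝒞) (16 sets): { {}, {x₁}, {x₂}, {x₃}, {x₄}, {x₁,x₂}, {x₁,x₃}, {x₁,x₄}, {x₂,x₃}, {x₂,x₄}, {x₃,x₄}, {x₁,x₂,x₃}, {x₁,x₂,x₄}, {x₁,x₃,x₄}, {x₂,x₃,x₄}, S }

Working:
Seed the family with 𝒞 together with ∅ and S: { {}, {x₄}, {x₁,x₃}, {x₂,x₄}, {x₂,x₃,x₄}, S }.
Round 1. New:
  {x₁}  = ᶜ of {x₂,x₃,x₄}
  {x₁,x₂,x₃}  = ᶜ of {x₄}
  {x₁,x₃,x₄}  = {x₁,x₃} ∪ {x₄}
Round 2. New:
  {x₂}  = ᶜ of {x₁,x₃,x₄}
  {x₁,x₄}  = {x₄} ∪ {x₁}
  {x₁,x₂,x₄}  = {x₂,x₄} ∪ {x₁}
Round 3 (3 new):
  {x₃}  = ᶜ of {x₁,x₂,x₄}
  {x₁,x₂}  = {x₂} ∪ {x₁}
  {x₂,x₃}  = ᶜ of {x₁,x₄}
Round 4: +1 →
  {x₃,x₄}  = ᶜ of {x₁,x₂}
Round 5: already closed under ᶜ and ∪.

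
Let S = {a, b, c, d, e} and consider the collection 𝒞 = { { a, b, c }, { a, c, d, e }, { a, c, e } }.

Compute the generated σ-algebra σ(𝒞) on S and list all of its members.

|σ(𝒞)| = 16.  σ(𝒞) = { {  }, { b }, { d }, { e }, { a, c }, { b, d }, { b, e }, { d, e }, { a, b, c }, { a, c, d }, { a, c, e }, { b, d, e }, { a, b, c, d }, { a, b, c, e }, { a, c, d, e }, S }

Derivation:
Initial family (5 sets): { {  }, { a, b, c }, { a, c, e }, { a, c, d, e }, S }.
Round 1: +4 →
  { b }  = { a, c, d, e }ᶜ
  { b, d }  = { a, c, e }ᶜ
  { d, e }  = { a, b, c }ᶜ
  { a, b, c, e }  = { a, b, c } ∪ { a, c, e }
Round 2. New:
  { d }  = { a, b, c, e }ᶜ
  { b, d, e }  = { b } ∪ { d, e }
  { a, b, c, d }  = { a, b, c } ∪ { b, d }
Round 3. New:
  { e }  = { a, b, c, d }ᶜ
  { a, c }  = { b, d, e }ᶜ
Round 4: +2 →
  { b, e }  = { b } ∪ { e }
  { a, c, d }  = { a, c } ∪ { d }
Round 5: no new sets; the family is a σ-algebra.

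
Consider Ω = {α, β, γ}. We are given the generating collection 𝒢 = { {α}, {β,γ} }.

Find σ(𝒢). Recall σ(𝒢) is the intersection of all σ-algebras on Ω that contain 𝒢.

Take S₀ = 𝒢 ∪ {∅, Ω} = { ∅, {α}, {β,γ}, Ω }.
Round 1: stable.

|σ(𝒢)| = 4.  σ(𝒢) = { ∅, {α}, {β,γ}, Ω }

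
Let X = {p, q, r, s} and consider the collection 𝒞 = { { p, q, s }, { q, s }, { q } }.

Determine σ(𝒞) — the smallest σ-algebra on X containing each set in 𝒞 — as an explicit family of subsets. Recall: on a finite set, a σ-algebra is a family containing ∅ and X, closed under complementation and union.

Begin from { ∅, { q }, { q, s }, { p, q, s }, X } (that is, 𝒞 plus ∅ and X).
Pass 1 adds 3:
  { r }  = X∖{ p, q, s }
  { p, r }  = X∖{ q, s }
  { p, r, s }  = X∖{ q }
  |family| = 8
Pass 2: +3 →
  { q, r }  = { r } ∪ { q }
  { p, q, r }  = { q } ∪ { p, r }
  { q, r, s }  = { r } ∪ { q, s }
  |family| = 11
Pass 3 (3 new):
  { p }  = X∖{ q, r, s }
  { s }  = X∖{ p, q, r }
  { p, s }  = X∖{ q, r }
  |family| = 14
Pass 4: +2 →
  { p, q }  = { q } ∪ { p }
  { r, s }  = { r } ∪ { s }
  |family| = 16
Pass 5: no new sets; the family is a σ-algebra.

σ(𝒞) = { ∅, { p }, { q }, { r }, { s }, { p, q }, { p, r }, { p, s }, { q, r }, { q, s }, { r, s }, { p, q, r }, { p, q, s }, { p, r, s }, { q, r, s }, X }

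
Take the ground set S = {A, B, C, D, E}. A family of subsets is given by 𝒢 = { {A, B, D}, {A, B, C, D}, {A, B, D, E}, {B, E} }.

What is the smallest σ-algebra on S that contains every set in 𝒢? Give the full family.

|σ(𝒢)| = 16.  σ(𝒢) = { {}, {B}, {C}, {E}, {A, D}, {B, C}, {B, E}, {C, E}, {A, B, D}, {A, C, D}, {A, D, E}, {B, C, E}, {A, B, C, D}, {A, B, D, E}, {A, C, D, E}, S }

Working:
Begin from { {}, {B, E}, {A, B, D}, {A, B, C, D}, {A, B, D, E}, S } (that is, 𝒢 plus ∅ and S).
Step 1 (4 new):
  {C}  = ᶜ of {A, B, D, E}
  {E}  = ᶜ of {A, B, C, D}
  {C, E}  = ᶜ of {A, B, D}
  {A, C, D}  = ᶜ of {B, E}
  |family| = 10
Step 2 (2 new):
  {B, C, E}  = {B, E} ∪ {C}
  {A, C, D, E}  = {E} ∪ {A, C, D}
  |family| = 12
Step 3: 2 new —
  {B}  = ᶜ of {A, C, D, E}
  {A, D}  = ᶜ of {B, C, E}
  |family| = 14
Step 4 (2 new):
  {B, C}  = {C} ∪ {B}
  {A, D, E}  = {A, D} ∪ {E}
  |family| = 16
Step 5: already closed under ᶜ and ∪.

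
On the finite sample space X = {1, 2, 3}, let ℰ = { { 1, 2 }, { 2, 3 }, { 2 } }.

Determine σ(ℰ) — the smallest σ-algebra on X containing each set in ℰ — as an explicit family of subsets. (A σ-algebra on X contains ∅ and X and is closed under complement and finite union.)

Begin from { ∅, { 2 }, { 1, 2 }, { 2, 3 }, X } (that is, ℰ plus ∅ and X).
Iteration 1: 3 new —
  { 1 }  = ᶜ of { 2, 3 }
  { 3 }  = ᶜ of { 1, 2 }
  { 1, 3 }  = ᶜ of { 2 }
  [8 total]
Iteration 2: stable.

Therefore σ(ℰ) = { ∅, { 1 }, { 2 }, { 3 }, { 1, 2 }, { 1, 3 }, { 2, 3 }, X } (|σ(ℰ)| = 8).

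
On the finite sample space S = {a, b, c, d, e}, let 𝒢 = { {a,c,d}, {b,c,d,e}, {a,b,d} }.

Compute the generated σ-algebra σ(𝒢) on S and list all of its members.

Seed the family with 𝒢 together with ∅ and S: { {}, {a,b,d}, {a,c,d}, {b,c,d,e}, S }.
Round 1: +4 →
  {a}  = complement {b,c,d,e}
  {b,e}  = complement {a,c,d}
  {c,e}  = complement {a,b,d}
  {a,b,c,d}  = {a,c,d} ∪ {a,b,d}
  — 9 sets.
Round 2: 6 new —
  {e}  = complement {a,b,c,d}
  {a,b,e}  = {b,e} ∪ {a}
  {a,c,e}  = {c,e} ∪ {a}
  {b,c,e}  = {b,e} ∪ {c,e}
  {a,b,d,e}  = {b,e} ∪ {a,b,d}
  {a,c,d,e}  = {a,c,d} ∪ {c,e}
  — 15 sets.
Round 3: 7 new —
  {b}  = complement {a,c,d,e}
  {c}  = complement {a,b,d,e}
  {a,d}  = complement {b,c,e}
  {a,e}  = {e} ∪ {a}
  {b,d}  = complement {a,c,e}
  {c,d}  = complement {a,b,e}
  {a,b,c,e}  = {b,e} ∪ {a,c,e}
  — 22 sets.
Round 4 (8 new):
  {d}  = complement {a,b,c,e}
  {a,b}  = {b} ∪ {a}
  {a,c}  = {c} ∪ {a}
  {b,c}  = {b} ∪ {c}
  {a,d,e}  = {a,d} ∪ {a,e}
  {b,c,d}  = complement {a,e}
  {b,d,e}  = {b,e} ∪ {b,d}
  {c,d,e}  = {c,d} ∪ {c,e}
  — 30 sets.
Round 5. New:
  {d,e}  = {e} ∪ {d}
  {a,b,c}  = {a,b} ∪ {c}
  — 32 sets.
Round 6: closed — nothing new.

Therefore σ(𝒢) = { {}, {a}, {b}, {c}, {d}, {e}, {a,b}, {a,c}, {a,d}, {a,e}, {b,c}, {b,d}, {b,e}, {c,d}, {c,e}, {d,e}, {a,b,c}, {a,b,d}, {a,b,e}, {a,c,d}, {a,c,e}, {a,d,e}, {b,c,d}, {b,c,e}, {b,d,e}, {c,d,e}, {a,b,c,d}, {a,b,c,e}, {a,b,d,e}, {a,c,d,e}, {b,c,d,e}, S } (|σ(𝒢)| = 32).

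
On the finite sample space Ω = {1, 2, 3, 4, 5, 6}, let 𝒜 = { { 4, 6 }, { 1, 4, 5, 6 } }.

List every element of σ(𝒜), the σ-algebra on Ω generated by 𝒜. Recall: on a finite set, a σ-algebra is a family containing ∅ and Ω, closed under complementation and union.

σ(𝒜) (8 sets): { {  }, { 1, 5 }, { 2, 3 }, { 4, 6 }, { 1, 2, 3, 5 }, { 1, 4, 5, 6 }, { 2, 3, 4, 6 }, Ω }

Derivation:
Take S₀ = 𝒜 ∪ {∅, Ω} = { {  }, { 4, 6 }, { 1, 4, 5, 6 }, Ω }.
Round 1 (2 new):
  { 2, 3 }  = { 1, 4, 5, 6 }ᶜ
  { 1, 2, 3, 5 }  = { 4, 6 }ᶜ
Round 2 (1 new):
  { 2, 3, 4, 6 }  = { 2, 3 } ∪ { 4, 6 }
Round 3 adds 1:
  { 1, 5 }  = { 2, 3, 4, 6 }ᶜ
Round 4: closed — nothing new.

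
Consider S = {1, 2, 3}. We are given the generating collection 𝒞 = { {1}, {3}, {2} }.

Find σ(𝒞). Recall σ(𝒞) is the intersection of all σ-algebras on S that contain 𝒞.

Answer: σ(𝒞) = { {}, {1}, {2}, {3}, {1, 2}, {1, 3}, {2, 3}, S }

Trace:
Start: 𝒞 ∪ {∅, S} = { {}, {1}, {2}, {3}, S }.
Round 1: +3 →
  {1, 2}  = {3}ᶜ
  {1, 3}  = {2}ᶜ
  {2, 3}  = {1}ᶜ
  [8 total]
Round 2: closed — nothing new.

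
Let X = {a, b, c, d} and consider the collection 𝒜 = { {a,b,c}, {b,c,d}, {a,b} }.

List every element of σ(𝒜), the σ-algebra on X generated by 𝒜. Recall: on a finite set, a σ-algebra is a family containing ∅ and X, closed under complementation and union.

Begin from { {}, {a,b}, {a,b,c}, {b,c,d}, X } (that is, 𝒜 plus ∅ and X).
Round 1. New:
  {a}  = complement {b,c,d}
  {d}  = complement {a,b,c}
  {c,d}  = complement {a,b}
  (now 8)
Round 2 adds 3:
  {a,d}  = {d} ∪ {a}
  {a,b,d}  = {d} ∪ {a,b}
  {a,c,d}  = {c,d} ∪ {a}
  (now 11)
Round 3 (3 new):
  {b}  = complement {a,c,d}
  {c}  = complement {a,b,d}
  {b,c}  = complement {a,d}
  (now 14)
Round 4. New:
  {a,c}  = {c} ∪ {a}
  {b,d}  = {d} ∪ {b}
  (now 16)
Round 5 adds nothing — fixpoint reached.

σ(𝒜) = { {}, {a}, {b}, {c}, {d}, {a,b}, {a,c}, {a,d}, {b,c}, {b,d}, {c,d}, {a,b,c}, {a,b,d}, {a,c,d}, {b,c,d}, X }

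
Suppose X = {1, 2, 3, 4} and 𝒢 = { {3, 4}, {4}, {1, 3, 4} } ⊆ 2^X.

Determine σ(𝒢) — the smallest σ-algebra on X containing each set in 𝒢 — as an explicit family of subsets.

Answer: σ(𝒢) = { {}, {1}, {2}, {3}, {4}, {1, 2}, {1, 3}, {1, 4}, {2, 3}, {2, 4}, {3, 4}, {1, 2, 3}, {1, 2, 4}, {1, 3, 4}, {2, 3, 4}, X }

Derivation:
Initial family (5 sets): { {}, {4}, {3, 4}, {1, 3, 4}, X }.
Pass 1: 3 new —
  {2}  = {1, 3, 4}ᶜ
  {1, 2}  = {3, 4}ᶜ
  {1, 2, 3}  = {4}ᶜ
  |family| = 8
Pass 2 (3 new):
  {2, 4}  = {4} ∪ {2}
  {1, 2, 4}  = {4} ∪ {1, 2}
  {2, 3, 4}  = {2} ∪ {3, 4}
  |family| = 11
Pass 3 adds 3:
  {1}  = {2, 3, 4}ᶜ
  {3}  = {1, 2, 4}ᶜ
  {1, 3}  = {2, 4}ᶜ
  |family| = 14
Pass 4. New:
  {1, 4}  = {4} ∪ {1}
  {2, 3}  = {3} ∪ {2}
  |family| = 16
After Pass 5 the family is unchanged; done.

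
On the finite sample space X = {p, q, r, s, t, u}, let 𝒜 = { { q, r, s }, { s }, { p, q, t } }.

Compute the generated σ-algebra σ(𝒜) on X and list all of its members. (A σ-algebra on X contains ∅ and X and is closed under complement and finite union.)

Answer: σ(𝒜) = { ∅, { q }, { r }, { s }, { u }, { p, t }, { q, r }, { q, s }, { q, u }, { r, s }, { r, u }, { s, u }, { p, q, t }, { p, r, t }, { p, s, t }, { p, t, u }, { q, r, s }, { q, r, u }, { q, s, u }, { r, s, u }, { p, q, r, t }, { p, q, s, t }, { p, q, t, u }, { p, r, s, t }, { p, r, t, u }, { p, s, t, u }, { q, r, s, u }, { p, q, r, s, t }, { p, q, r, t, u }, { p, q, s, t, u }, { p, r, s, t, u }, X }

Working:
Seed the family with 𝒜 together with ∅ and X: { ∅, { s }, { p, q, t }, { q, r, s }, X }.
Step 1 (5 new):
  { p, t, u }  = X∖{ q, r, s }
  { r, s, u }  = X∖{ p, q, t }
  { p, q, s, t }  = { p, q, t } ∪ { s }
  { p, q, r, s, t }  = { p, q, t } ∪ { q, r, s }
  { p, q, r, t, u }  = X∖{ s }
  |family| = 10
Step 2. New:
  { u }  = X∖{ p, q, r, s, t }
  { r, u }  = X∖{ p, q, s, t }
  { p, q, t, u }  = { p, q, t } ∪ { p, t, u }
  { p, s, t, u }  = { p, t, u } ∪ { s }
  { q, r, s, u }  = { q, r, s } ∪ { r, s, u }
  { p, q, s, t, u }  = { p, q, s, t } ∪ { p, t, u }
  { p, r, s, t, u }  = { p, t, u } ∪ { r, s, u }
  |family| = 17
Step 3. New:
  { q }  = X∖{ p, r, s, t, u }
  { r }  = X∖{ p, q, s, t, u }
  { p, t }  = X∖{ q, r, s, u }
  { q, r }  = X∖{ p, s, t, u }
  { r, s }  = X∖{ p, q, t, u }
  { s, u }  = { s } ∪ { u }
  { p, r, t, u }  = { p, t, u } ∪ { r, u }
  |family| = 24
Step 4. New:
  { q, s }  = X∖{ p, r, t, u }
  { q, u }  = { q } ∪ { u }
  { p, r, t }  = { r } ∪ { p, t }
  { p, s, t }  = { p, t } ∪ { s }
  { q, r, u }  = { q } ∪ { r, u }
  { q, s, u }  = { q } ∪ { s, u }
  { p, q, r, t }  = X∖{ s, u }
  { p, r, s, t }  = { r, s } ∪ { p, t }
  |family| = 32
Step 5: stable.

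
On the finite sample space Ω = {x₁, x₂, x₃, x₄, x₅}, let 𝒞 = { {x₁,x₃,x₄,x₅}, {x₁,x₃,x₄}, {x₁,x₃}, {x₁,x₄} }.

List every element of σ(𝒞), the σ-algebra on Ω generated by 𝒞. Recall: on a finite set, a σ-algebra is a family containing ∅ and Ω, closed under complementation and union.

σ(𝒞) (32 sets): { {}, {x₁}, {x₂}, {x₃}, {x₄}, {x₅}, {x₁,x₂}, {x₁,x₃}, {x₁,x₄}, {x₁,x₅}, {x₂,x₃}, {x₂,x₄}, {x₂,x₅}, {x₃,x₄}, {x₃,x₅}, {x₄,x₅}, {x₁,x₂,x₃}, {x₁,x₂,x₄}, {x₁,x₂,x₅}, {x₁,x₃,x₄}, {x₁,x₃,x₅}, {x₁,x₄,x₅}, {x₂,x₃,x₄}, {x₂,x₃,x₅}, {x₂,x₄,x₅}, {x₃,x₄,x₅}, {x₁,x₂,x₃,x₄}, {x₁,x₂,x₃,x₅}, {x₁,x₂,x₄,x₅}, {x₁,x₃,x₄,x₅}, {x₂,x₃,x₄,x₅}, Ω }

Check:
Initial family (6 sets): { {}, {x₁,x₃}, {x₁,x₄}, {x₁,x₃,x₄}, {x₁,x₃,x₄,x₅}, Ω }.
Step 1: 4 new —
  {x₂}  = Ω∖{x₁,x₃,x₄,x₅}
  {x₂,x₅}  = Ω∖{x₁,x₃,x₄}
  {x₂,x₃,x₅}  = Ω∖{x₁,x₄}
  {x₂,x₄,x₅}  = Ω∖{x₁,x₃}
  |family| = 10
Step 2: 6 new —
  {x₁,x₂,x₃}  = {x₂} ∪ {x₁,x₃}
  {x₁,x₂,x₄}  = {x₂} ∪ {x₁,x₄}
  {x₁,x₂,x₃,x₄}  = {x₂} ∪ {x₁,x₃,x₄}
  {x₁,x₂,x₃,x₅}  = {x₂,x₅} ∪ {x₁,x₃}
  {x₁,x₂,x₄,x₅}  = {x₂,x₅} ∪ {x₁,x₄}
  {x₂,x₃,x₄,x₅}  = {x₂,x₃,x₅} ∪ {x₂,x₄,x₅}
  |family| = 16
Step 3 (6 new):
  {x₁}  = Ω∖{x₂,x₃,x₄,x₅}
  {x₃}  = Ω∖{x₁,x₂,x₄,x₅}
  {x₄}  = Ω∖{x₁,x₂,x₃,x₅}
  {x₅}  = Ω∖{x₁,x₂,x₃,x₄}
  {x₃,x₅}  = Ω∖{x₁,x₂,x₄}
  {x₄,x₅}  = Ω∖{x₁,x₂,x₃}
  |family| = 22
Step 4: 9 new —
  {x₁,x₂}  = {x₂} ∪ {x₁}
  {x₁,x₅}  = {x₅} ∪ {x₁}
  {x₂,x₃}  = {x₂} ∪ {x₃}
  {x₂,x₄}  = {x₂} ∪ {x₄}
  {x₃,x₄}  = {x₃} ∪ {x₄}
  {x₁,x₂,x₅}  = {x₂,x₅} ∪ {x₁}
  {x₁,x₃,x₅}  = {x₅} ∪ {x₁,x₃}
  {x₁,x₄,x₅}  = {x₅} ∪ {x₁,x₄}
  {x₃,x₄,x₅}  = {x₄,x₅} ∪ {x₃}
  |family| = 31
Step 5 adds 1:
  {x₂,x₃,x₄}  = Ω∖{x₁,x₅}
  |family| = 32
After Step 6 the family is unchanged; done.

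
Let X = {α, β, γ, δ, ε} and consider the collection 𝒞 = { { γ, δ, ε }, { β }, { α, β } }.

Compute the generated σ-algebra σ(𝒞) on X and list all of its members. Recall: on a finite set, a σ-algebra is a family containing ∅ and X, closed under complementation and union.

Initial family (5 sets): { {}, { β }, { α, β }, { γ, δ, ε }, X }.
Step 1 adds 2:
  { α, γ, δ, ε }  = { β }ᶜ
  { β, γ, δ, ε }  = { γ, δ, ε } ∪ { β }
  — 7 sets.
Step 2: +1 →
  { α }  = { β, γ, δ, ε }ᶜ
  — 8 sets.
After Step 3 the family is unchanged; done.

Therefore σ(𝒞) = { {}, { α }, { β }, { α, β }, { γ, δ, ε }, { α, γ, δ, ε }, { β, γ, δ, ε }, X } (|σ(𝒞)| = 8).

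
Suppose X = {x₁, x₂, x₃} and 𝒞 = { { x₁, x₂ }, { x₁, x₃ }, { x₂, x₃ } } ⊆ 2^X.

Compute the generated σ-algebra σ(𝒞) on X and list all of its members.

Begin from { {}, { x₁, x₂ }, { x₁, x₃ }, { x₂, x₃ }, X } (that is, 𝒞 plus ∅ and X).
Pass 1: 3 new —
  { x₁ }  = ᶜ of { x₂, x₃ }
  { x₂ }  = ᶜ of { x₁, x₃ }
  { x₃ }  = ᶜ of { x₁, x₂ }
  [8 total]
After Pass 2 the family is unchanged; done.

Therefore σ(𝒞) = { {}, { x₁ }, { x₂ }, { x₃ }, { x₁, x₂ }, { x₁, x₃ }, { x₂, x₃ }, X } (|σ(𝒞)| = 8).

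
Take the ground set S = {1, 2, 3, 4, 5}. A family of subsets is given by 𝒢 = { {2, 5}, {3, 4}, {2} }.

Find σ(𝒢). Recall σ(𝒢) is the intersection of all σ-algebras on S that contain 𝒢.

|σ(𝒢)| = 16.  σ(𝒢) = { {}, {1}, {2}, {5}, {1, 2}, {1, 5}, {2, 5}, {3, 4}, {1, 2, 5}, {1, 3, 4}, {2, 3, 4}, {3, 4, 5}, {1, 2, 3, 4}, {1, 3, 4, 5}, {2, 3, 4, 5}, S }

Working:
Initial family (5 sets): { {}, {2}, {2, 5}, {3, 4}, S }.
Pass 1 adds 5:
  {1, 2, 5}  = {3, 4}ᶜ
  {1, 3, 4}  = {2, 5}ᶜ
  {2, 3, 4}  = {3, 4} ∪ {2}
  {1, 3, 4, 5}  = {2}ᶜ
  {2, 3, 4, 5}  = {2, 5} ∪ {3, 4}
Pass 2 adds 3:
  {1}  = {2, 3, 4, 5}ᶜ
  {1, 5}  = {2, 3, 4}ᶜ
  {1, 2, 3, 4}  = {2, 3, 4} ∪ {1, 3, 4}
Pass 3 adds 2:
  {5}  = {1, 2, 3, 4}ᶜ
  {1, 2}  = {2} ∪ {1}
Pass 4: 1 new —
  {3, 4, 5}  = {1, 2}ᶜ
Pass 5: stable.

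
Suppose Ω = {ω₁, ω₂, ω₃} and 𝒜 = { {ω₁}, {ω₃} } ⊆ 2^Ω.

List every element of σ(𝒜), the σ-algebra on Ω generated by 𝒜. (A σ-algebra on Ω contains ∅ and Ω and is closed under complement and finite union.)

Seed the family with 𝒜 together with ∅ and Ω: { {}, {ω₁}, {ω₃}, Ω }.
Step 1 (3 new):
  {ω₁,ω₂}  = Ω∖{ω₃}
  {ω₁,ω₃}  = {ω₃} ∪ {ω₁}
  {ω₂,ω₃}  = Ω∖{ω₁}
  — 7 sets.
Step 2 adds 1:
  {ω₂}  = Ω∖{ω₁,ω₃}
  — 8 sets.
Step 3 adds nothing — fixpoint reached.

|σ(𝒜)| = 8.  σ(𝒜) = { {}, {ω₁}, {ω₂}, {ω₃}, {ω₁,ω₂}, {ω₁,ω₃}, {ω₂,ω₃}, Ω }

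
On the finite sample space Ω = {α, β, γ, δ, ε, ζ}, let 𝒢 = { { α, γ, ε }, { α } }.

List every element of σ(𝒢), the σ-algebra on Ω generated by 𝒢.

Initial family (4 sets): { ∅, { α }, { α, γ, ε }, Ω }.
Round 1. New:
  { β, δ, ζ }  = complement { α, γ, ε }
  { β, γ, δ, ε, ζ }  = complement { α }
  [6 total]
Round 2. New:
  { α, β, δ, ζ }  = { β, δ, ζ } ∪ { α }
  [7 total]
Round 3: 1 new —
  { γ, ε }  = complement { α, β, δ, ζ }
  [8 total]
Round 4: stable.

σ(𝒢) = { ∅, { α }, { γ, ε }, { α, γ, ε }, { β, δ, ζ }, { α, β, δ, ζ }, { β, γ, δ, ε, ζ }, Ω }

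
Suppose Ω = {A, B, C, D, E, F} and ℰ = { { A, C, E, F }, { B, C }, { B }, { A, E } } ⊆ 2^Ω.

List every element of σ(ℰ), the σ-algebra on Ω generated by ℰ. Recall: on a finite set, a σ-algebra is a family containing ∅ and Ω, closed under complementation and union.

Begin from { {}, { B }, { A, E }, { B, C }, { A, C, E, F }, Ω } (that is, ℰ plus ∅ and Ω).
Pass 1: +7 →
  { B, D }  = complement { A, C, E, F }
  { A, B, E }  = { A, E } ∪ { B }
  { A, B, C, E }  = { B, C } ∪ { A, E }
  { A, D, E, F }  = complement { B, C }
  { B, C, D, F }  = complement { A, E }
  { A, B, C, E, F }  = { A, C, E, F } ∪ { B, C }
  { A, C, D, E, F }  = complement { B }
Pass 2 (7 new):
  { D }  = complement { A, B, C, E, F }
  { D, F }  = complement { A, B, C, E }
  { B, C, D }  = { B, C } ∪ { B, D }
  { C, D, F }  = complement { A, B, E }
  { A, B, D, E }  = { A, B, E } ∪ { B, D }
  { A, B, C, D, E }  = { A, B, C, E } ∪ { B, D }
  { A, B, D, E, F }  = { A, D, E, F } ∪ { B }
Pass 3. New:
  { C }  = complement { A, B, D, E, F }
  { F }  = complement { A, B, C, D, E }
  { C, F }  = complement { A, B, D, E }
  { A, D, E }  = { A, E } ∪ { D }
  { A, E, F }  = complement { B, C, D }
  { B, D, F }  = { B } ∪ { D, F }
Pass 4: 6 new —
  { B, F }  = { B } ∪ { F }
  { C, D }  = { C } ∪ { D }
  { A, C, E }  = complement { B, D, F }
  { B, C, F }  = complement { A, D, E }
  { A, B, E, F }  = { B } ∪ { A, E, F }
  { A, C, D, E }  = { A, D, E } ∪ { C }
Pass 5 adds nothing — fixpoint reached.

Therefore σ(ℰ) = { {}, { B }, { C }, { D }, { F }, { A, E }, { B, C }, { B, D }, { B, F }, { C, D }, { C, F }, { D, F }, { A, B, E }, { A, C, E }, { A, D, E }, { A, E, F }, { B, C, D }, { B, C, F }, { B, D, F }, { C, D, F }, { A, B, C, E }, { A, B, D, E }, { A, B, E, F }, { A, C, D, E }, { A, C, E, F }, { A, D, E, F }, { B, C, D, F }, { A, B, C, D, E }, { A, B, C, E, F }, { A, B, D, E, F }, { A, C, D, E, F }, Ω } (|σ(ℰ)| = 32).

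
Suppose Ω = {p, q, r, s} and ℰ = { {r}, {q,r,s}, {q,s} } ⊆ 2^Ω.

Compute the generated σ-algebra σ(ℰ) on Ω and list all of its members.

Seed the family with ℰ together with ∅ and Ω: { {}, {r}, {q,s}, {q,r,s}, Ω }.
Round 1 adds 3:
  {p}  = Ω∖{q,r,s}
  {p,r}  = Ω∖{q,s}
  {p,q,s}  = Ω∖{r}
Round 2 adds nothing — fixpoint reached.

Hence σ(ℰ) has 8 members: { {}, {p}, {r}, {p,r}, {q,s}, {p,q,s}, {q,r,s}, Ω }.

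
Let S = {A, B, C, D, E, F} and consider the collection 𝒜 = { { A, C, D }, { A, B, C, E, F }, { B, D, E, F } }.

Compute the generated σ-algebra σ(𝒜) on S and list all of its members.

Take S₀ = 𝒜 ∪ {∅, S} = { {}, { A, C, D }, { B, D, E, F }, { A, B, C, E, F }, S }.
Iteration 1: 3 new —
  { D }  = S∖{ A, B, C, E, F }
  { A, C }  = S∖{ B, D, E, F }
  { B, E, F }  = S∖{ A, C, D }
  |family| = 8
Iteration 2: already closed under ᶜ and ∪.

Therefore σ(𝒜) = { {}, { D }, { A, C }, { A, C, D }, { B, E, F }, { B, D, E, F }, { A, B, C, E, F }, S } (|σ(𝒜)| = 8).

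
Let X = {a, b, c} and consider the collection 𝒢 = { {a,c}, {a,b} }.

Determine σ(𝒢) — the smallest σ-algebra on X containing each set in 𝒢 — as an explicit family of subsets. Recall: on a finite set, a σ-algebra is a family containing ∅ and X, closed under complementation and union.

Start: 𝒢 ∪ {∅, X} = { ∅, {a,b}, {a,c}, X }.
Step 1. New:
  {b}  = X∖{a,c}
  {c}  = X∖{a,b}
  — 6 sets.
Step 2 adds 1:
  {b,c}  = {c} ∪ {b}
  — 7 sets.
Step 3 (1 new):
  {a}  = X∖{b,c}
  — 8 sets.
Step 4: stable.

σ(𝒢) = { ∅, {a}, {b}, {c}, {a,b}, {a,c}, {b,c}, X }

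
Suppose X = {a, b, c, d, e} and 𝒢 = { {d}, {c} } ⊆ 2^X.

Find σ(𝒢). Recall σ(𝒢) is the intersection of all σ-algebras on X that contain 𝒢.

Begin from { {}, {c}, {d}, X } (that is, 𝒢 plus ∅ and X).
Iteration 1. New:
  {c, d}  = {c} ∪ {d}
  {a, b, c, e}  = complement {d}
  {a, b, d, e}  = complement {c}
Iteration 2: 1 new —
  {a, b, e}  = complement {c, d}
Iteration 3: already closed under ᶜ and ∪.

|σ(𝒢)| = 8.  σ(𝒢) = { {}, {c}, {d}, {c, d}, {a, b, e}, {a, b, c, e}, {a, b, d, e}, X }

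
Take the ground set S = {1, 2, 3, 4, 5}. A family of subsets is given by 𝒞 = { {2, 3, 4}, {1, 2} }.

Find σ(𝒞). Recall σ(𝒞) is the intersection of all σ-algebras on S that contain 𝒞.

σ(𝒞) (16 sets): { ∅, {1}, {2}, {5}, {1, 2}, {1, 5}, {2, 5}, {3, 4}, {1, 2, 5}, {1, 3, 4}, {2, 3, 4}, {3, 4, 5}, {1, 2, 3, 4}, {1, 3, 4, 5}, {2, 3, 4, 5}, S }

Check:
Initial family (4 sets): { ∅, {1, 2}, {2, 3, 4}, S }.
Round 1 adds 3:
  {1, 5}  = complement {2, 3, 4}
  {3, 4, 5}  = complement {1, 2}
  {1, 2, 3, 4}  = {1, 2} ∪ {2, 3, 4}
Round 2 adds 4:
  {5}  = complement {1, 2, 3, 4}
  {1, 2, 5}  = {1, 2} ∪ {1, 5}
  {1, 3, 4, 5}  = {3, 4, 5} ∪ {1, 5}
  {2, 3, 4, 5}  = {3, 4, 5} ∪ {2, 3, 4}
Round 3: +3 →
  {1}  = complement {2, 3, 4, 5}
  {2}  = complement {1, 3, 4, 5}
  {3, 4}  = complement {1, 2, 5}
Round 4: +2 →
  {2, 5}  = {2} ∪ {5}
  {1, 3, 4}  = {3, 4} ∪ {1}
Round 5 adds nothing — fixpoint reached.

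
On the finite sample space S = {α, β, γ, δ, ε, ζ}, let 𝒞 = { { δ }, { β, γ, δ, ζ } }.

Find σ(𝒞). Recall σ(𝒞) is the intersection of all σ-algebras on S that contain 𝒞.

Take S₀ = 𝒞 ∪ {∅, S} = { {}, { δ }, { β, γ, δ, ζ }, S }.
Iteration 1. New:
  { α, ε }  = { β, γ, δ, ζ }ᶜ
  { α, β, γ, ε, ζ }  = { δ }ᶜ
  [6 total]
Iteration 2. New:
  { α, δ, ε }  = { α, ε } ∪ { δ }
  [7 total]
Iteration 3: 1 new —
  { β, γ, ζ }  = { α, δ, ε }ᶜ
  [8 total]
Iteration 4: stable.

|σ(𝒞)| = 8.  σ(𝒞) = { {}, { δ }, { α, ε }, { α, δ, ε }, { β, γ, ζ }, { β, γ, δ, ζ }, { α, β, γ, ε, ζ }, S }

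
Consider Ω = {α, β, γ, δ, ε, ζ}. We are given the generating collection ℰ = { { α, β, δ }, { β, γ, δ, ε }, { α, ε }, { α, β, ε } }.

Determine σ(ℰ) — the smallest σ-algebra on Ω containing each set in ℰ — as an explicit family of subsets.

Seed the family with ℰ together with ∅ and Ω: { {  }, { α, ε }, { α, β, δ }, { α, β, ε }, { β, γ, δ, ε }, Ω }.
Step 1 adds 6:
  { α, ζ }  = complement { β, γ, δ, ε }
  { γ, δ, ζ }  = complement { α, β, ε }
  { γ, ε, ζ }  = complement { α, β, δ }
  { α, β, δ, ε }  = { α, β, ε } ∪ { α, β, δ }
  { β, γ, δ, ζ }  = complement { α, ε }
  { α, β, γ, δ, ε }  = { α, β, ε } ∪ { β, γ, δ, ε }
  (now 12)
Step 2: 13 new —
  { ζ }  = complement { α, β, γ, δ, ε }
  { γ, ζ }  = complement { α, β, δ, ε }
  { α, ε, ζ }  = { α, ζ } ∪ { α, ε }
  { α, β, δ, ζ }  = { α, ζ } ∪ { α, β, δ }
  { α, β, ε, ζ }  = { α, ζ } ∪ { α, β, ε }
  { α, γ, δ, ζ }  = { α, ζ } ∪ { γ, δ, ζ }
  { α, γ, ε, ζ }  = { α, ζ } ∪ { γ, ε, ζ }
  { γ, δ, ε, ζ }  = { γ, ε, ζ } ∪ { γ, δ, ζ }
  { α, β, γ, δ, ζ }  = { α, ζ } ∪ { β, γ, δ, ζ }
  { α, β, γ, ε, ζ }  = { α, β, ε } ∪ { γ, ε, ζ }
  { α, β, δ, ε, ζ }  = { α, ζ } ∪ { α, β, δ, ε }
  { α, γ, δ, ε, ζ }  = { α, ε } ∪ { γ, δ, ζ }
  { β, γ, δ, ε, ζ }  = { β, γ, δ, ε } ∪ { β, γ, δ, ζ }
  (now 25)
Step 3: 12 new —
  { α }  = complement { β, γ, δ, ε, ζ }
  { β }  = complement { α, γ, δ, ε, ζ }
  { γ }  = complement { α, β, δ, ε, ζ }
  { δ }  = complement { α, β, γ, ε, ζ }
  { ε }  = complement { α, β, γ, δ, ζ }
  { α, β }  = complement { γ, δ, ε, ζ }
  { β, δ }  = complement { α, γ, ε, ζ }
  { β, ε }  = complement { α, γ, δ, ζ }
  { γ, δ }  = complement { α, β, ε, ζ }
  { γ, ε }  = complement { α, β, δ, ζ }
  { α, γ, ζ }  = { α, ζ } ∪ { γ, ζ }
  { β, γ, δ }  = complement { α, ε, ζ }
  (now 37)
Step 4 (25 new):
  { α, γ }  = { α } ∪ { γ }
  { α, δ }  = { α } ∪ { δ }
  { β, γ }  = { β } ∪ { γ }
  { β, ζ }  = { β } ∪ { ζ }
  { δ, ε }  = { ε } ∪ { δ }
  { δ, ζ }  = { ζ } ∪ { δ }
  { ε, ζ }  = { ζ } ∪ { ε }
  { α, β, γ }  = { α, β } ∪ { γ }
  { α, β, ζ }  = { α, β } ∪ { α, ζ }
  { α, γ, δ }  = { γ, δ } ∪ { α }
  { α, γ, ε }  = { α } ∪ { γ, ε }
  { α, δ, ε }  = { α, ε } ∪ { δ }
  { α, δ, ζ }  = { α, ζ } ∪ { δ }
  { β, γ, ε }  = { β, ε } ∪ { γ }
  { β, γ, ζ }  = { β } ∪ { γ, ζ }
  { β, δ, ε }  = complement { α, γ, ζ }
  { β, δ, ζ }  = { ζ } ∪ { β, δ }
  { β, ε, ζ }  = { β, ε } ∪ { ζ }
  { γ, δ, ε }  = { γ, δ } ∪ { ε }
  { α, β, γ, δ }  = { γ, δ } ∪ { α, β }
  { α, β, γ, ε }  = { α, β } ∪ { γ, ε }
  { α, β, γ, ζ }  = { α, β } ∪ { α, γ, ζ }
  { α, γ, δ, ε }  = { γ, δ } ∪ { α, ε }
  { α, δ, ε, ζ }  = { α, ε, ζ } ∪ { δ }
  { β, γ, ε, ζ }  = { β, ε } ∪ { γ, ε, ζ }
  (now 62)
Step 5: +2 →
  { δ, ε, ζ }  = complement { α, β, γ }
  { β, δ, ε, ζ }  = complement { α, γ }
  (now 64)
After Step 6 the family is unchanged; done.

|σ(ℰ)| = 64.  σ(ℰ) = { {  }, { α }, { β }, { γ }, { δ }, { ε }, { ζ }, { α, β }, { α, γ }, { α, δ }, { α, ε }, { α, ζ }, { β, γ }, { β, δ }, { β, ε }, { β, ζ }, { γ, δ }, { γ, ε }, { γ, ζ }, { δ, ε }, { δ, ζ }, { ε, ζ }, { α, β, γ }, { α, β, δ }, { α, β, ε }, { α, β, ζ }, { α, γ, δ }, { α, γ, ε }, { α, γ, ζ }, { α, δ, ε }, { α, δ, ζ }, { α, ε, ζ }, { β, γ, δ }, { β, γ, ε }, { β, γ, ζ }, { β, δ, ε }, { β, δ, ζ }, { β, ε, ζ }, { γ, δ, ε }, { γ, δ, ζ }, { γ, ε, ζ }, { δ, ε, ζ }, { α, β, γ, δ }, { α, β, γ, ε }, { α, β, γ, ζ }, { α, β, δ, ε }, { α, β, δ, ζ }, { α, β, ε, ζ }, { α, γ, δ, ε }, { α, γ, δ, ζ }, { α, γ, ε, ζ }, { α, δ, ε, ζ }, { β, γ, δ, ε }, { β, γ, δ, ζ }, { β, γ, ε, ζ }, { β, δ, ε, ζ }, { γ, δ, ε, ζ }, { α, β, γ, δ, ε }, { α, β, γ, δ, ζ }, { α, β, γ, ε, ζ }, { α, β, δ, ε, ζ }, { α, γ, δ, ε, ζ }, { β, γ, δ, ε, ζ }, Ω }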